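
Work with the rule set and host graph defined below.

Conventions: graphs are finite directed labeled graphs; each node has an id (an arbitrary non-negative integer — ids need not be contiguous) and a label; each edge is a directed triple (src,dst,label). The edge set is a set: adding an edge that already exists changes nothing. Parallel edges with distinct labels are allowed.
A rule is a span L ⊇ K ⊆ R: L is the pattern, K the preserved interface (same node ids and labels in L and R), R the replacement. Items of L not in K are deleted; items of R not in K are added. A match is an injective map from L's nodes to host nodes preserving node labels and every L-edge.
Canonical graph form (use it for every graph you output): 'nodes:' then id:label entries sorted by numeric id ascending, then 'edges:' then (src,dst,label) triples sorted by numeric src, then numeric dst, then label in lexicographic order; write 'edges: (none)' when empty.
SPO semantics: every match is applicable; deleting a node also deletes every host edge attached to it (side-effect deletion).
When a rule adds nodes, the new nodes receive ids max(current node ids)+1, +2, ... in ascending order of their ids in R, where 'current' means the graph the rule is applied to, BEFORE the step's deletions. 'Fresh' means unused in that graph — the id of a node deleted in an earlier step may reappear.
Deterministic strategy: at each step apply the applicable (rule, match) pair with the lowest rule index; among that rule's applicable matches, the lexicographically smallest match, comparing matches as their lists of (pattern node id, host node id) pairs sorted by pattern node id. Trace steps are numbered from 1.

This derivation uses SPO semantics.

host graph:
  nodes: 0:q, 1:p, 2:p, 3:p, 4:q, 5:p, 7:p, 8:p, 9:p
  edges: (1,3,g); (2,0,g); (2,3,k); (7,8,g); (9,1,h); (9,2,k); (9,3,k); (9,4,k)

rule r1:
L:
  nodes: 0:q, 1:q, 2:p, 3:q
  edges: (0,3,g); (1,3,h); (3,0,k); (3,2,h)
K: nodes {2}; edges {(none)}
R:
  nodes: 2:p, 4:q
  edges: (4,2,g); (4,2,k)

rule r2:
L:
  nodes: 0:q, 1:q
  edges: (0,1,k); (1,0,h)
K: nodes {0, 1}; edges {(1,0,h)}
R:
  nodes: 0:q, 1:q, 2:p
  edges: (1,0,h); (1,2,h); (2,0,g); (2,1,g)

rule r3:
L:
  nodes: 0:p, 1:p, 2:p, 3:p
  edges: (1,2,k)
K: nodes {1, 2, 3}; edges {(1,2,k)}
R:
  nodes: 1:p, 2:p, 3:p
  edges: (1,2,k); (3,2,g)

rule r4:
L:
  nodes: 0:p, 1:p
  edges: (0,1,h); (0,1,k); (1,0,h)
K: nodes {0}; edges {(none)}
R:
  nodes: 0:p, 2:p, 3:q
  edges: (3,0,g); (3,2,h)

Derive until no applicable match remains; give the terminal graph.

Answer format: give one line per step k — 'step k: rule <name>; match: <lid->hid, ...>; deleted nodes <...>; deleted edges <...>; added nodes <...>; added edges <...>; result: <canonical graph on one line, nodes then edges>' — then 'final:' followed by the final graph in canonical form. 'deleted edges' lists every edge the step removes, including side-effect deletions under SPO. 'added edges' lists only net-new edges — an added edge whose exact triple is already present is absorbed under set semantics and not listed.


step 1: rule r3; match: 0->1, 1->2, 2->3, 3->5; deleted nodes 1; deleted edges (1,3,g); (9,1,h); added nodes (none); added edges (5,3,g); result: nodes: 0:q, 2:p, 3:p, 4:q, 5:p, 7:p, 8:p, 9:p edges: (2,0,g); (2,3,k); (5,3,g); (7,8,g); (9,2,k); (9,3,k); (9,4,k)
step 2: rule r3; match: 0->2, 1->9, 2->3, 3->5; deleted nodes 2; deleted edges (2,0,g); (2,3,k); (9,2,k); added nodes (none); added edges (none); result: nodes: 0:q, 3:p, 4:q, 5:p, 7:p, 8:p, 9:p edges: (5,3,g); (7,8,g); (9,3,k); (9,4,k)
step 3: rule r3; match: 0->5, 1->9, 2->3, 3->7; deleted nodes 5; deleted edges (5,3,g); added nodes (none); added edges (7,3,g); result: nodes: 0:q, 3:p, 4:q, 7:p, 8:p, 9:p edges: (7,3,g); (7,8,g); (9,3,k); (9,4,k)
step 4: rule r3; match: 0->7, 1->9, 2->3, 3->8; deleted nodes 7; deleted edges (7,3,g); (7,8,g); added nodes (none); added edges (8,3,g); result: nodes: 0:q, 3:p, 4:q, 8:p, 9:p edges: (8,3,g); (9,3,k); (9,4,k)
final:
nodes: 0:q, 3:p, 4:q, 8:p, 9:p
edges: (8,3,g); (9,3,k); (9,4,k)


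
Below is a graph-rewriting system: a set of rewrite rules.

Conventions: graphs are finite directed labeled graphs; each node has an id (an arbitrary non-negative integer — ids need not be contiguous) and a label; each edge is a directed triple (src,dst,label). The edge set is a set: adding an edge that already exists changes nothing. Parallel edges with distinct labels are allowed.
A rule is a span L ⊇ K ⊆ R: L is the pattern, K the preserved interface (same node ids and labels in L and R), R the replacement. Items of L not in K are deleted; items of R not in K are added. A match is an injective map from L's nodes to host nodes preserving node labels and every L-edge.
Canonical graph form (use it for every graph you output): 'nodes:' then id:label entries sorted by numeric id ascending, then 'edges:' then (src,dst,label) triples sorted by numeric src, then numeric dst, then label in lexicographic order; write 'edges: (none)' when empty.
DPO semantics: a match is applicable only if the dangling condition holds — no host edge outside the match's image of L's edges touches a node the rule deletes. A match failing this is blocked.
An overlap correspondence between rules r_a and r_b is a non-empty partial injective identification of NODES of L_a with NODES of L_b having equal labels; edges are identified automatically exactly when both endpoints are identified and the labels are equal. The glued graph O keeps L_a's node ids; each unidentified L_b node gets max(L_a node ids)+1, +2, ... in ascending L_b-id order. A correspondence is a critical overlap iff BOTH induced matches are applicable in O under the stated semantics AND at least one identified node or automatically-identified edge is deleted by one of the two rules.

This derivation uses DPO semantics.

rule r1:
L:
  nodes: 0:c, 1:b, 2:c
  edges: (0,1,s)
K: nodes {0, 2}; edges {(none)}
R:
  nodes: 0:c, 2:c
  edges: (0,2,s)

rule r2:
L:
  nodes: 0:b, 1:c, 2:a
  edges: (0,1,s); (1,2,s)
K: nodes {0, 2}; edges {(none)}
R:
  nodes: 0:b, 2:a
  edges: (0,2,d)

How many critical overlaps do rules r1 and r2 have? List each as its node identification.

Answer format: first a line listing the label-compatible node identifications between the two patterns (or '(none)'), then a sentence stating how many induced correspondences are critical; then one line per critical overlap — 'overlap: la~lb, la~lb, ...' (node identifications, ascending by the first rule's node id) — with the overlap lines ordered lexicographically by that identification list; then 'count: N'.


label-compatible node identifications between L(r1) and L(r2): 0~1, 1~0, 2~1
1 of the induced correspondences is a critical overlap of r1 and r2.
overlap: 2~1
count: 1


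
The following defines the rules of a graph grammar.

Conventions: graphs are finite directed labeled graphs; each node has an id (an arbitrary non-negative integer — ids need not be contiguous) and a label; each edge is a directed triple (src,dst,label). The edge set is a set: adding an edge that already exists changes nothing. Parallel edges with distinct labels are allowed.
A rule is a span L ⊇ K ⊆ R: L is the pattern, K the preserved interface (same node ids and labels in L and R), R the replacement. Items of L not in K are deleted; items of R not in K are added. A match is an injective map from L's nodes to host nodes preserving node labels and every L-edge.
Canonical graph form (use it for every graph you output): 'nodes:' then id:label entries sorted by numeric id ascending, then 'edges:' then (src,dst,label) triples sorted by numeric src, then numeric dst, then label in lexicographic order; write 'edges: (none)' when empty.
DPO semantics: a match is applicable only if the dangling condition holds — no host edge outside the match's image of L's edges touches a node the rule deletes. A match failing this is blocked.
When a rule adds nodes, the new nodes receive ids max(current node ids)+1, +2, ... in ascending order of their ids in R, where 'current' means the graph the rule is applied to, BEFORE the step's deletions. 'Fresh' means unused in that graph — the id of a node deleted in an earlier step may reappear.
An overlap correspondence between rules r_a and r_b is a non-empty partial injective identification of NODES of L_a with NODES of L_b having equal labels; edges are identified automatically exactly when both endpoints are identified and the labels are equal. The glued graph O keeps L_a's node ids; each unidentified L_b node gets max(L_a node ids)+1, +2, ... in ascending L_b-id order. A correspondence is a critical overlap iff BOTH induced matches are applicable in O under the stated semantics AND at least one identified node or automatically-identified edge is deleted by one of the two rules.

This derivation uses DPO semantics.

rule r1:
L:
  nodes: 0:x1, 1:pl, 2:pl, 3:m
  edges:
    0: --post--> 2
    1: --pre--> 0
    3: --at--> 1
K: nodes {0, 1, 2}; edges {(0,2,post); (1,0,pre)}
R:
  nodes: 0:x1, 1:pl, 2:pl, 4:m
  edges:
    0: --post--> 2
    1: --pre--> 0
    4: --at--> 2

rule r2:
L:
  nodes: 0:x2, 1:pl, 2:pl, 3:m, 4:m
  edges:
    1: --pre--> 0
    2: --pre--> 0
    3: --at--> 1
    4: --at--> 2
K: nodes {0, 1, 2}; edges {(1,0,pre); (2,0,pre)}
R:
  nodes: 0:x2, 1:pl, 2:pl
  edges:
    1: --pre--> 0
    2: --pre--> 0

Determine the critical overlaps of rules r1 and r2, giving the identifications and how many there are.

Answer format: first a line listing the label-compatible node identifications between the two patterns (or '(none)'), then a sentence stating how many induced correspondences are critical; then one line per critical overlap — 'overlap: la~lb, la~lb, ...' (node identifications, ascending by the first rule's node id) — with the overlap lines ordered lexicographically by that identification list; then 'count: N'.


label-compatible node identifications between L(r1) and L(r2): 1~1, 1~2, 2~1, 2~2, 3~3, 3~4
4 of the induced correspondences are critical overlaps of r1 and r2.
overlap: 1~1, 2~2, 3~3
overlap: 1~1, 3~3
overlap: 1~2, 2~1, 3~4
overlap: 1~2, 3~4
count: 4


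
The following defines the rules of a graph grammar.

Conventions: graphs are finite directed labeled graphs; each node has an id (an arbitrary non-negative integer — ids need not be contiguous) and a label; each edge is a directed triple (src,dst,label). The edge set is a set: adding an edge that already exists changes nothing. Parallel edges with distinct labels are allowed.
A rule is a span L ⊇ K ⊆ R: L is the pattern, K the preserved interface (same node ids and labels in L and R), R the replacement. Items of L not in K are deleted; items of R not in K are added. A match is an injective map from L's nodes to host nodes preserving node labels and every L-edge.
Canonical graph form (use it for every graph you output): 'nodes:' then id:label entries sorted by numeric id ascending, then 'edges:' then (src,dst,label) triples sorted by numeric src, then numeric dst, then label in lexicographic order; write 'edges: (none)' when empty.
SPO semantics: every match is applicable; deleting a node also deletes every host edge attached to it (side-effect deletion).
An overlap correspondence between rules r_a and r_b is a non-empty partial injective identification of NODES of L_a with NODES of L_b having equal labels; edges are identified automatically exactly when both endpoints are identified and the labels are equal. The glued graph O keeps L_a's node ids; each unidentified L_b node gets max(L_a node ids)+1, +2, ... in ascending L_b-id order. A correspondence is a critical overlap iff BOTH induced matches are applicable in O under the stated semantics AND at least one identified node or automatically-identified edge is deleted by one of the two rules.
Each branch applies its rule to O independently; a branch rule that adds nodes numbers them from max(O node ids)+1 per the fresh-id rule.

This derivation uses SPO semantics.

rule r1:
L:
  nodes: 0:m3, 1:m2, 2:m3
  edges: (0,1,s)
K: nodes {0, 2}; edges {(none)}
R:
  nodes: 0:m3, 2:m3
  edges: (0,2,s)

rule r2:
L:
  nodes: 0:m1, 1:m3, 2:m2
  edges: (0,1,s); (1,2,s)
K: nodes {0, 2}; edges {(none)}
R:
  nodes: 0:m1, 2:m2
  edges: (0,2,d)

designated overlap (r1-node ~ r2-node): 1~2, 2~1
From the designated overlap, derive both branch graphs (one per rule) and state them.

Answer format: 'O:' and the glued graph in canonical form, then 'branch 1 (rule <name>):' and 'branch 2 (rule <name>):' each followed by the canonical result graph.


O:
nodes: 0:m3, 1:m2, 2:m3, 3:m1
edges: (0,1,s); (2,1,s); (3,2,s)
branch 1 (rule r1):
nodes: 0:m3, 2:m3, 3:m1
edges: (0,2,s); (3,2,s)
branch 2 (rule r2):
nodes: 0:m3, 1:m2, 3:m1
edges: (0,1,s); (3,1,d)


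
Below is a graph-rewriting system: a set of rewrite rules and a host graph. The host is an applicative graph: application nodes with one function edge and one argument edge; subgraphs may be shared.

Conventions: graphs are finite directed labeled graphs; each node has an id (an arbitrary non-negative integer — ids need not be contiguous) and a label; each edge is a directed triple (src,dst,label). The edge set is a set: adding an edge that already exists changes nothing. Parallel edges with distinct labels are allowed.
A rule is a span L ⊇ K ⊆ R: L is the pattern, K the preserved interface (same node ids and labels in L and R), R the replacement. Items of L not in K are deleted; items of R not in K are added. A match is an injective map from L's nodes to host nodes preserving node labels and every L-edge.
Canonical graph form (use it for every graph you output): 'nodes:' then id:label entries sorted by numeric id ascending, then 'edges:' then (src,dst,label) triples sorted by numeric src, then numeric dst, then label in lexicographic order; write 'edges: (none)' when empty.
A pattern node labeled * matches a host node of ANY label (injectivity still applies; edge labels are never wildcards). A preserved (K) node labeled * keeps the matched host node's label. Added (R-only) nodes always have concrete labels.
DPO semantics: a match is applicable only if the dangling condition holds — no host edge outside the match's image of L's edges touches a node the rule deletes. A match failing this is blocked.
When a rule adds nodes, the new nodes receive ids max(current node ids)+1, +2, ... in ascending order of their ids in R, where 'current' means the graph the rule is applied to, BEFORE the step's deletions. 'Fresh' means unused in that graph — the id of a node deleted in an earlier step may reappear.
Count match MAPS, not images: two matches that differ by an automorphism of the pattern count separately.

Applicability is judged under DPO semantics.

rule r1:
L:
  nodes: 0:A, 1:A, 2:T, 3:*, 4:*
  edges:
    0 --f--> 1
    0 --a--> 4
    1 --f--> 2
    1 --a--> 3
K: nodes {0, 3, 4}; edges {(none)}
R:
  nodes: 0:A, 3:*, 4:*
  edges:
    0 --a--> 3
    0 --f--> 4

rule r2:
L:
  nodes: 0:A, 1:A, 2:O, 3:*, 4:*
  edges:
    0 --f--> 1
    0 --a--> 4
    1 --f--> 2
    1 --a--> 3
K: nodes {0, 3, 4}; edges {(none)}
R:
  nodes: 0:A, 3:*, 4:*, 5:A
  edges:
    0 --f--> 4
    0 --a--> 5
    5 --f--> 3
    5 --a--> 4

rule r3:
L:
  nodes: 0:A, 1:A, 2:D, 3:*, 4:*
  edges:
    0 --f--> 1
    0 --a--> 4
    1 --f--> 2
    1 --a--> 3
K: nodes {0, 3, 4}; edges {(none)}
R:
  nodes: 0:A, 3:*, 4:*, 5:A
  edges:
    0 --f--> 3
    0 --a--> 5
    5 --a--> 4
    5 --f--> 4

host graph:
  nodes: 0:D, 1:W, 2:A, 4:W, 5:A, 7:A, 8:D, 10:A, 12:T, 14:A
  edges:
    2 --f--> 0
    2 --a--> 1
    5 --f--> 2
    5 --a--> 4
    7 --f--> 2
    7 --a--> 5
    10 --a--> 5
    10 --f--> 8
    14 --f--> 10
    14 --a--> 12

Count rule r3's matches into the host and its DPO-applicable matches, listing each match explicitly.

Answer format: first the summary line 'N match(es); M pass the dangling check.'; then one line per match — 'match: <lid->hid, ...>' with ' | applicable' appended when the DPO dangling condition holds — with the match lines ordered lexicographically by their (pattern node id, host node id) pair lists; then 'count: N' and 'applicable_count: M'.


3 match(es); 1 pass the dangling check.
match: 0->5, 1->2, 2->0, 3->1, 4->4
match: 0->7, 1->2, 2->0, 3->1, 4->5
match: 0->14, 1->10, 2->8, 3->5, 4->12 | applicable
count: 3
applicable_count: 1


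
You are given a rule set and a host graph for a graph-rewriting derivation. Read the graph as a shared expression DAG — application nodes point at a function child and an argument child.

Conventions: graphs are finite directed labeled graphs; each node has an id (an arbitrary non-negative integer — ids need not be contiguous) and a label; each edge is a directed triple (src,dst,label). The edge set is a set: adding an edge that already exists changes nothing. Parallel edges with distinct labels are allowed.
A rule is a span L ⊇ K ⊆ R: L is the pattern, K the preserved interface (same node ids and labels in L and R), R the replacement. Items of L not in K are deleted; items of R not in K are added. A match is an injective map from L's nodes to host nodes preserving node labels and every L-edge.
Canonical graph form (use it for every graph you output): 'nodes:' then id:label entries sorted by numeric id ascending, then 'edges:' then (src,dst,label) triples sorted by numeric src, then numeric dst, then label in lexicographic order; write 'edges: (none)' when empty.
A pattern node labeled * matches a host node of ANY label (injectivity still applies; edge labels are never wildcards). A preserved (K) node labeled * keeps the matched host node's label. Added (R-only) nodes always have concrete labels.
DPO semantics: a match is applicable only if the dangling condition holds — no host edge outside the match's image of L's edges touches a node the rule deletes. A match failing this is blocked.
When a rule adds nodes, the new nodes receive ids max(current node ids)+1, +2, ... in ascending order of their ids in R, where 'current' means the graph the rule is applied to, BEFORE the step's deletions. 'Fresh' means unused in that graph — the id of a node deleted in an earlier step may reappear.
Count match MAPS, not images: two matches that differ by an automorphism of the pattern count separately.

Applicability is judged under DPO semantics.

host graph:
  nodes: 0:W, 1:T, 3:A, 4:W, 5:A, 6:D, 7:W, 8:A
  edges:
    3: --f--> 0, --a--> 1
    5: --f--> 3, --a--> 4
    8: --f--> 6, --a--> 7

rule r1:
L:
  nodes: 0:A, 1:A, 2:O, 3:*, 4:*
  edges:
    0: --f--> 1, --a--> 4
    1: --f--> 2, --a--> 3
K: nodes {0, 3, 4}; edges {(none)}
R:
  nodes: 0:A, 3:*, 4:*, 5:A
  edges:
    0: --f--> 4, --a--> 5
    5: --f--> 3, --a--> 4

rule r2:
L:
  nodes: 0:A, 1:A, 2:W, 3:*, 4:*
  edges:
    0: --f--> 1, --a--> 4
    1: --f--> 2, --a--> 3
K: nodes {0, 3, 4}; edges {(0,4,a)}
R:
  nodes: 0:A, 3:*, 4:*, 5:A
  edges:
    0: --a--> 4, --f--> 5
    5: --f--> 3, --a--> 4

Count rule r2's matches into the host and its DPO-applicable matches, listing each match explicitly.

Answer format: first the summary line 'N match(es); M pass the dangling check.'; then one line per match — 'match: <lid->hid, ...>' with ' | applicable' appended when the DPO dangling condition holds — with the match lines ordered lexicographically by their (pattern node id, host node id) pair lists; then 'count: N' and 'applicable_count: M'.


1 match(es); 1 pass the dangling check.
match: 0->5, 1->3, 2->0, 3->1, 4->4 | applicable
count: 1
applicable_count: 1


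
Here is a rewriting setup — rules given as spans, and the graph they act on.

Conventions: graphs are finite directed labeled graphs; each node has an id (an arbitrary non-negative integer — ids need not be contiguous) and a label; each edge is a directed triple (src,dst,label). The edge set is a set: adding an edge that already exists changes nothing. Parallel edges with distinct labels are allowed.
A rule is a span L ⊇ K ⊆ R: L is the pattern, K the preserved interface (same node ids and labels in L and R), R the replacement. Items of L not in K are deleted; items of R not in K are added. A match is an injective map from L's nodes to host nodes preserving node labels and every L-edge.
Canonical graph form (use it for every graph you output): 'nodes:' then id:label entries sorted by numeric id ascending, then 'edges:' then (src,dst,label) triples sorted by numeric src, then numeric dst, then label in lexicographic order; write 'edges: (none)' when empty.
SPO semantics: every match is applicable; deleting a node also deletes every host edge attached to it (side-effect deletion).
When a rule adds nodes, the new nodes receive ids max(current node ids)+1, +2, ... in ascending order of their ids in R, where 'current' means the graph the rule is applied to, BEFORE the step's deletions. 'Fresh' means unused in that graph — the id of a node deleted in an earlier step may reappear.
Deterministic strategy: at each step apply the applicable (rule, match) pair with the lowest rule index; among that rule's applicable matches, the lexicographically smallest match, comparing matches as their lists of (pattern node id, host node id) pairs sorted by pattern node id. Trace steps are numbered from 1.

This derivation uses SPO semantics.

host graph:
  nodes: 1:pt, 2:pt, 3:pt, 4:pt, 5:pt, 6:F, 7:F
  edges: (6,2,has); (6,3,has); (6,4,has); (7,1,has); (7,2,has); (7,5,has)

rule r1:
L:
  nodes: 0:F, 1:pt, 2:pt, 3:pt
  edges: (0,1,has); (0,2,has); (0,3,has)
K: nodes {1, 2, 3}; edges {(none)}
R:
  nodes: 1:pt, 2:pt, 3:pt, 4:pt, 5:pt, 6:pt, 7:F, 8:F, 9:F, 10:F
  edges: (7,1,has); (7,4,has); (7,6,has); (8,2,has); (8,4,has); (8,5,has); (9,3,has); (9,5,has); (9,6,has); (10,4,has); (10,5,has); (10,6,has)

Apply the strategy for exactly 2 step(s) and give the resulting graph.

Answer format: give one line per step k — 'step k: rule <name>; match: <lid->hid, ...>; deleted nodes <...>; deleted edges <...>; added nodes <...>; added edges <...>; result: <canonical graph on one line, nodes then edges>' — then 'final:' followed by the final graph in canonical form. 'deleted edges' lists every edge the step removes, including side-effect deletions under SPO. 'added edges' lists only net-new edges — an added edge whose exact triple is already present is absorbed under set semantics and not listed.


step 1: rule r1; match: 0->6, 1->2, 2->3, 3->4; deleted nodes 6; deleted edges (6,2,has); (6,3,has); (6,4,has); added nodes 8, 9, 10, 11, 12, 13, 14; added edges (11,2,has); (11,8,has); (11,10,has); (12,3,has); (12,8,has); (12,9,has); (13,4,has); (13,9,has); (13,10,has); (14,8,has); (14,9,has); (14,10,has); result: nodes: 1:pt, 2:pt, 3:pt, 4:pt, 5:pt, 7:F, 8:pt, 9:pt, 10:pt, 11:F, 12:F, 13:F, 14:F edges: (7,1,has); (7,2,has); (7,5,has); (11,2,has); (11,8,has); (11,10,has); (12,3,has); (12,8,has); (12,9,has); (13,4,has); (13,9,has); (13,10,has); (14,8,has); (14,9,has); (14,10,has)
step 2: rule r1; match: 0->7, 1->1, 2->2, 3->5; deleted nodes 7; deleted edges (7,1,has); (7,2,has); (7,5,has); added nodes 15, 16, 17, 18, 19, 20, 21; added edges (18,1,has); (18,15,has); (18,17,has); (19,2,has); (19,15,has); (19,16,has); (20,5,has); (20,16,has); (20,17,has); (21,15,has); (21,16,has); (21,17,has); result: nodes: 1:pt, 2:pt, 3:pt, 4:pt, 5:pt, 8:pt, 9:pt, 10:pt, 11:F, 12:F, 13:F, 14:F, 15:pt, 16:pt, 17:pt, 18:F, 19:F, 20:F, 21:F edges: (11,2,has); (11,8,has); (11,10,has); (12,3,has); (12,8,has); (12,9,has); (13,4,has); (13,9,has); (13,10,has); (14,8,has); (14,9,has); (14,10,has); (18,1,has); (18,15,has); (18,17,has); (19,2,has); (19,15,has); (19,16,has); (20,5,has); (20,16,has); (20,17,has); (21,15,has); (21,16,has); (21,17,has)
final:
nodes: 1:pt, 2:pt, 3:pt, 4:pt, 5:pt, 8:pt, 9:pt, 10:pt, 11:F, 12:F, 13:F, 14:F, 15:pt, 16:pt, 17:pt, 18:F, 19:F, 20:F, 21:F
edges: (11,2,has); (11,8,has); (11,10,has); (12,3,has); (12,8,has); (12,9,has); (13,4,has); (13,9,has); (13,10,has); (14,8,has); (14,9,has); (14,10,has); (18,1,has); (18,15,has); (18,17,has); (19,2,has); (19,15,has); (19,16,has); (20,5,has); (20,16,has); (20,17,has); (21,15,has); (21,16,has); (21,17,has)


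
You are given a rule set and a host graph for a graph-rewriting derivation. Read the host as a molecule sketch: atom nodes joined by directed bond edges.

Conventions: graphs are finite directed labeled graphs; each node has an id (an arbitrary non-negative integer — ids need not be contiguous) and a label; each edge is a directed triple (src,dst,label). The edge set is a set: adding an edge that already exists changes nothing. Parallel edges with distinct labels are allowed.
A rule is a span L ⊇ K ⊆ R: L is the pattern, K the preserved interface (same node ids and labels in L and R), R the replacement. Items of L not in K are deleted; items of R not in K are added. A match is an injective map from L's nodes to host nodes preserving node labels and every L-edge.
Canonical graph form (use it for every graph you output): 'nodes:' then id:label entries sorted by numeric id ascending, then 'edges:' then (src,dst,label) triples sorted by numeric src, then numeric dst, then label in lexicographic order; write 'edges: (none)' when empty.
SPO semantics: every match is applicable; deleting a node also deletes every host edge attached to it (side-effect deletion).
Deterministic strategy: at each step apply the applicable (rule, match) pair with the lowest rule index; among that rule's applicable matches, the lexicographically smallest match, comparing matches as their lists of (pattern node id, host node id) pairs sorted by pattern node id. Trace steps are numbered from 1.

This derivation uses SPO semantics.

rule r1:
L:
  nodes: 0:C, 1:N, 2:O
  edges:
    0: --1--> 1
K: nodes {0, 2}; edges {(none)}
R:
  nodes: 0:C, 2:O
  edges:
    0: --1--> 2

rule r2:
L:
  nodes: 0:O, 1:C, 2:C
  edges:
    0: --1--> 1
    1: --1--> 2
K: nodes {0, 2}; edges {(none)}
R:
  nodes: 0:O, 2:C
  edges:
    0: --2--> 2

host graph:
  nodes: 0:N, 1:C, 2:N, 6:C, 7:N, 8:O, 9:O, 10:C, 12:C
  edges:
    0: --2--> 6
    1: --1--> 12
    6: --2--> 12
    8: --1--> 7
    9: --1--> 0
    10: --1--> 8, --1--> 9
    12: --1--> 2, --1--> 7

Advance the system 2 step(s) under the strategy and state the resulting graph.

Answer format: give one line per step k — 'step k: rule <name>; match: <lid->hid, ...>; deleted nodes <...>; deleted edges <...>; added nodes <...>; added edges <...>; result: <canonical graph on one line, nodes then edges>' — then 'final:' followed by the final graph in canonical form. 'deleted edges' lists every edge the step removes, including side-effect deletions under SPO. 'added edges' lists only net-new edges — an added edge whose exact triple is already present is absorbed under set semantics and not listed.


step 1: rule r1; match: 0->12, 1->2, 2->8; deleted nodes 2; deleted edges (12,2,1); added nodes (none); added edges (12,8,1); result: nodes: 0:N, 1:C, 6:C, 7:N, 8:O, 9:O, 10:C, 12:C edges: (0,6,2); (1,12,1); (6,12,2); (8,7,1); (9,0,1); (10,8,1); (10,9,1); (12,7,1); (12,8,1)
step 2: rule r1; match: 0->12, 1->7, 2->8; deleted nodes 7; deleted edges (8,7,1); (12,7,1); added nodes (none); added edges (none); result: nodes: 0:N, 1:C, 6:C, 8:O, 9:O, 10:C, 12:C edges: (0,6,2); (1,12,1); (6,12,2); (9,0,1); (10,8,1); (10,9,1); (12,8,1)
final:
nodes: 0:N, 1:C, 6:C, 8:O, 9:O, 10:C, 12:C
edges: (0,6,2); (1,12,1); (6,12,2); (9,0,1); (10,8,1); (10,9,1); (12,8,1)


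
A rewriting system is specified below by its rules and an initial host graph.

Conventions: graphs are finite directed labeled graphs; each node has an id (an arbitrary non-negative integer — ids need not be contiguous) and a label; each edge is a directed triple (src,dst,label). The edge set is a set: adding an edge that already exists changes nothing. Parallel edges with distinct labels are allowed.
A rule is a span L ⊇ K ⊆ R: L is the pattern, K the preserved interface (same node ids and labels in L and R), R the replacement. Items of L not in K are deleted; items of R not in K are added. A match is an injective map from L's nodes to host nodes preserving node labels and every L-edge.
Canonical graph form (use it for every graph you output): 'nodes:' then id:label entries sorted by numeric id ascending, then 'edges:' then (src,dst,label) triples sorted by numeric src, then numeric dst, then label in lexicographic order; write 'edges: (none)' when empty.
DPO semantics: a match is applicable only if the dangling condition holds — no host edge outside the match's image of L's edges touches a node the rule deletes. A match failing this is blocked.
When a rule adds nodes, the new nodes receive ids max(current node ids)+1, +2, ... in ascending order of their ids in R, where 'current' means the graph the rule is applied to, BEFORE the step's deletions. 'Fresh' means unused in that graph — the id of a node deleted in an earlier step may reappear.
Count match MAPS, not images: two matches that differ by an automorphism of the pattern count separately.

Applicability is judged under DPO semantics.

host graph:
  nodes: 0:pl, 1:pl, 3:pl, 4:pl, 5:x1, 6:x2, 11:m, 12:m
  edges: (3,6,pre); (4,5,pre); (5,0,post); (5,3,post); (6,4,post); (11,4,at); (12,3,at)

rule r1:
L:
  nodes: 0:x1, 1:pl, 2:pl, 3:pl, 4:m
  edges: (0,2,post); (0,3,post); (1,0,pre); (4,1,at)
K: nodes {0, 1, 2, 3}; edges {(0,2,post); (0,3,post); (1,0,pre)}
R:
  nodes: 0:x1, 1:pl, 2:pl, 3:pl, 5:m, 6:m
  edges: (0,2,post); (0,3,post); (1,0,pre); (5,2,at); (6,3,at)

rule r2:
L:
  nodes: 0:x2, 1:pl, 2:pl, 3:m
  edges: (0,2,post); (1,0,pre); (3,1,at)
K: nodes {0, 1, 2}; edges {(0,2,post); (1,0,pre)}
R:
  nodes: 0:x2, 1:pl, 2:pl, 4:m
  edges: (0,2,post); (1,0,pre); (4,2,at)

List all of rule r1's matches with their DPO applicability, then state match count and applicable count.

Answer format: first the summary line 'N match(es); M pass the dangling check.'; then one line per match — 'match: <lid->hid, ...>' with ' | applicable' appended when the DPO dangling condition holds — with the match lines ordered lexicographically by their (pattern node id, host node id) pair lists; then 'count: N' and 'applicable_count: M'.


2 match(es); 2 pass the dangling check.
match: 0->5, 1->4, 2->0, 3->3, 4->11 | applicable
match: 0->5, 1->4, 2->3, 3->0, 4->11 | applicable
count: 2
applicable_count: 2


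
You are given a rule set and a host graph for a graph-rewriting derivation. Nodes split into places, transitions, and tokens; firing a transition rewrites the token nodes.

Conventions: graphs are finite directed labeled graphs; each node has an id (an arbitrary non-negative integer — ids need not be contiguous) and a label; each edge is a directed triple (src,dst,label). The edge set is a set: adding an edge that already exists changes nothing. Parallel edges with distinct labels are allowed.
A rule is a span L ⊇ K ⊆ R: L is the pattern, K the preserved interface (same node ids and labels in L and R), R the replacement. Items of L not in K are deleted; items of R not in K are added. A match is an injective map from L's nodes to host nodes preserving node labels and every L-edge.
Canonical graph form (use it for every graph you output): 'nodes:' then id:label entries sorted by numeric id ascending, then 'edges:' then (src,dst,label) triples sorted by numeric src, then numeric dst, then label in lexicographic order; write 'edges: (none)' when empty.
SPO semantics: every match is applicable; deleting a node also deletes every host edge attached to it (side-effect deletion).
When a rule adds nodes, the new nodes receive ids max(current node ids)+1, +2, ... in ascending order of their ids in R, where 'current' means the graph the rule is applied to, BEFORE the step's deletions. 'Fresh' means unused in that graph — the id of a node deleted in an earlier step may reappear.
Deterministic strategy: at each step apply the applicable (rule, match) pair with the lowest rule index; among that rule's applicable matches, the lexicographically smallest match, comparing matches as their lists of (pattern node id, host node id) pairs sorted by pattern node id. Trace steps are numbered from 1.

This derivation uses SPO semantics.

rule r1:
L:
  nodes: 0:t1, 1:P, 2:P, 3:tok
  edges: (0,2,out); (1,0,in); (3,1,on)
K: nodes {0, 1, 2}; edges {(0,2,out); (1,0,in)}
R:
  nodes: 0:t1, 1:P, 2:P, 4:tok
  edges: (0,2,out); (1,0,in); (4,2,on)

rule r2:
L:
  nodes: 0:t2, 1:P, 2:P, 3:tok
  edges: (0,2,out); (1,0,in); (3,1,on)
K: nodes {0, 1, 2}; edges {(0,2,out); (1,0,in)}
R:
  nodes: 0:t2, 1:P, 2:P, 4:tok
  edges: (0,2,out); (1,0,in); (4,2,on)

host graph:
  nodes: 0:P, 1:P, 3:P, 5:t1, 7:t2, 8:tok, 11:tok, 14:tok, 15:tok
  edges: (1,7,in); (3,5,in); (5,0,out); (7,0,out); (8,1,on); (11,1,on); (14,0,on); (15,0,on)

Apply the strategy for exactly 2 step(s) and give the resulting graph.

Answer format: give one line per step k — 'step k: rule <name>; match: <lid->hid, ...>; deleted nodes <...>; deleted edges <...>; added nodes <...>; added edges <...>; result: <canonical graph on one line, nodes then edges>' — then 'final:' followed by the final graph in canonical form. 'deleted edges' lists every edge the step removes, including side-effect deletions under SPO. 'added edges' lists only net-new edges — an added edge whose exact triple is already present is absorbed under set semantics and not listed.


step 1: rule r2; match: 0->7, 1->1, 2->0, 3->8; deleted nodes 8; deleted edges (8,1,on); added nodes 16; added edges (16,0,on); result: nodes: 0:P, 1:P, 3:P, 5:t1, 7:t2, 11:tok, 14:tok, 15:tok, 16:tok edges: (1,7,in); (3,5,in); (5,0,out); (7,0,out); (11,1,on); (14,0,on); (15,0,on); (16,0,on)
step 2: rule r2; match: 0->7, 1->1, 2->0, 3->11; deleted nodes 11; deleted edges (11,1,on); added nodes 17; added edges (17,0,on); result: nodes: 0:P, 1:P, 3:P, 5:t1, 7:t2, 14:tok, 15:tok, 16:tok, 17:tok edges: (1,7,in); (3,5,in); (5,0,out); (7,0,out); (14,0,on); (15,0,on); (16,0,on); (17,0,on)
final:
nodes: 0:P, 1:P, 3:P, 5:t1, 7:t2, 14:tok, 15:tok, 16:tok, 17:tok
edges: (1,7,in); (3,5,in); (5,0,out); (7,0,out); (14,0,on); (15,0,on); (16,0,on); (17,0,on)


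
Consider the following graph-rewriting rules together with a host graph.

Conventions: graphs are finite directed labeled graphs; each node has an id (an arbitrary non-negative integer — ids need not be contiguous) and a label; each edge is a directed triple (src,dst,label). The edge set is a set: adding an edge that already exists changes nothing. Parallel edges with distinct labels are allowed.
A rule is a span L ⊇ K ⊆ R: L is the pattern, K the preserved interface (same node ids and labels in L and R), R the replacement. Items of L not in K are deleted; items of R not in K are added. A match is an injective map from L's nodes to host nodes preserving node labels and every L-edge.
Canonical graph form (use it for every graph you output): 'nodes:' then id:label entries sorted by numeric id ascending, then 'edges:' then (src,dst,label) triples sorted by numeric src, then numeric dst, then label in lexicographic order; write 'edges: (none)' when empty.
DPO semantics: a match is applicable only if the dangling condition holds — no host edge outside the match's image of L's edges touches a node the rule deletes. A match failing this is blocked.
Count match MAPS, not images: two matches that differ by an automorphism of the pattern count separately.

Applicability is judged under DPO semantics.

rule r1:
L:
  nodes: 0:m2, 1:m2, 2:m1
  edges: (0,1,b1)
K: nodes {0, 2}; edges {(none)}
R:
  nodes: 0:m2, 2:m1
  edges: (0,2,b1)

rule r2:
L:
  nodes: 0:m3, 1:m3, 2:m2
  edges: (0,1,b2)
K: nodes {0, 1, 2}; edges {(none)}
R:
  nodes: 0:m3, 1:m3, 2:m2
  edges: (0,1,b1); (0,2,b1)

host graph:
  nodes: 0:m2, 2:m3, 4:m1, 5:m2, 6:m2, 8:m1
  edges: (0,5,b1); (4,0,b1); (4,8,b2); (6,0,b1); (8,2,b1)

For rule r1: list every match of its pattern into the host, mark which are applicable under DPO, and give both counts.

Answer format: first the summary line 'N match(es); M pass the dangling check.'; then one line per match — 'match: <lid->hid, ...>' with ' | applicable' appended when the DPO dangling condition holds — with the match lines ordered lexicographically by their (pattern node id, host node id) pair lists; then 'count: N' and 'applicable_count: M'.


4 match(es); 2 pass the dangling check.
match: 0->0, 1->5, 2->4 | applicable
match: 0->0, 1->5, 2->8 | applicable
match: 0->6, 1->0, 2->4
match: 0->6, 1->0, 2->8
count: 4
applicable_count: 2


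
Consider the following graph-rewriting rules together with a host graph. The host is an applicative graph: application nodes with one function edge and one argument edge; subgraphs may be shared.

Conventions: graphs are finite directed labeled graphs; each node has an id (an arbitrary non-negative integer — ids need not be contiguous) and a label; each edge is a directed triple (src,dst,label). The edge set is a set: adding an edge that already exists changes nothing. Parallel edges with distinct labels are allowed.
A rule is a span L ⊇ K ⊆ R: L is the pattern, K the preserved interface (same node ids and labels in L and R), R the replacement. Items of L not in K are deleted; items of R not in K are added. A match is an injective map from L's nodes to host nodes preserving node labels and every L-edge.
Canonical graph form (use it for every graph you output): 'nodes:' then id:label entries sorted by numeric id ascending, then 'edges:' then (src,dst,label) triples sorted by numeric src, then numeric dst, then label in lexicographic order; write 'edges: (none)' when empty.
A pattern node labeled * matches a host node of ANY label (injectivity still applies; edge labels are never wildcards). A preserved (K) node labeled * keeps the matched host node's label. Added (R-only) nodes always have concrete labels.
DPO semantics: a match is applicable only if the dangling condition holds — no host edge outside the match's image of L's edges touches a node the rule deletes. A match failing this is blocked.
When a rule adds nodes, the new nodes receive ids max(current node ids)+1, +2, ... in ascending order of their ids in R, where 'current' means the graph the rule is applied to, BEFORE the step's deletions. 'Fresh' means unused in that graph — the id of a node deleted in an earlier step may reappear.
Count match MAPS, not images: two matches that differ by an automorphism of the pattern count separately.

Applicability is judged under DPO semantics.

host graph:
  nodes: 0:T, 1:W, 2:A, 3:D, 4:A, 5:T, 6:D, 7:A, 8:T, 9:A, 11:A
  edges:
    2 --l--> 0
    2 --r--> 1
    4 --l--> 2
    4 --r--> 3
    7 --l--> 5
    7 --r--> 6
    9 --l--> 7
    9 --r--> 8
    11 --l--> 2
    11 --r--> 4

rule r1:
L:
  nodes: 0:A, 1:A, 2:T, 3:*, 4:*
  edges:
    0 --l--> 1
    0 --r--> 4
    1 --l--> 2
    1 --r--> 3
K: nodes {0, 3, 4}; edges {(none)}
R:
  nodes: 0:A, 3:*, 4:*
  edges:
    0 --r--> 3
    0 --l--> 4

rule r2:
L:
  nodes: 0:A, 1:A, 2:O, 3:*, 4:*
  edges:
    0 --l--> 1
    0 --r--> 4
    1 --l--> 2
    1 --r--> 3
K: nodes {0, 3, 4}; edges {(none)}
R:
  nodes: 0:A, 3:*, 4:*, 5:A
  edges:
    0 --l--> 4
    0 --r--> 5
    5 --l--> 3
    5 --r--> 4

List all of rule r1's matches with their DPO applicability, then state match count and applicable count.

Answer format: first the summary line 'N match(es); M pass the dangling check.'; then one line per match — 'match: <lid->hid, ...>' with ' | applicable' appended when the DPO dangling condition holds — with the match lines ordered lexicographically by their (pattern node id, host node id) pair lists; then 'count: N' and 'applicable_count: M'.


3 match(es); 1 pass the dangling check.
match: 0->4, 1->2, 2->0, 3->1, 4->3
match: 0->9, 1->7, 2->5, 3->6, 4->8 | applicable
match: 0->11, 1->2, 2->0, 3->1, 4->4
count: 3
applicable_count: 1


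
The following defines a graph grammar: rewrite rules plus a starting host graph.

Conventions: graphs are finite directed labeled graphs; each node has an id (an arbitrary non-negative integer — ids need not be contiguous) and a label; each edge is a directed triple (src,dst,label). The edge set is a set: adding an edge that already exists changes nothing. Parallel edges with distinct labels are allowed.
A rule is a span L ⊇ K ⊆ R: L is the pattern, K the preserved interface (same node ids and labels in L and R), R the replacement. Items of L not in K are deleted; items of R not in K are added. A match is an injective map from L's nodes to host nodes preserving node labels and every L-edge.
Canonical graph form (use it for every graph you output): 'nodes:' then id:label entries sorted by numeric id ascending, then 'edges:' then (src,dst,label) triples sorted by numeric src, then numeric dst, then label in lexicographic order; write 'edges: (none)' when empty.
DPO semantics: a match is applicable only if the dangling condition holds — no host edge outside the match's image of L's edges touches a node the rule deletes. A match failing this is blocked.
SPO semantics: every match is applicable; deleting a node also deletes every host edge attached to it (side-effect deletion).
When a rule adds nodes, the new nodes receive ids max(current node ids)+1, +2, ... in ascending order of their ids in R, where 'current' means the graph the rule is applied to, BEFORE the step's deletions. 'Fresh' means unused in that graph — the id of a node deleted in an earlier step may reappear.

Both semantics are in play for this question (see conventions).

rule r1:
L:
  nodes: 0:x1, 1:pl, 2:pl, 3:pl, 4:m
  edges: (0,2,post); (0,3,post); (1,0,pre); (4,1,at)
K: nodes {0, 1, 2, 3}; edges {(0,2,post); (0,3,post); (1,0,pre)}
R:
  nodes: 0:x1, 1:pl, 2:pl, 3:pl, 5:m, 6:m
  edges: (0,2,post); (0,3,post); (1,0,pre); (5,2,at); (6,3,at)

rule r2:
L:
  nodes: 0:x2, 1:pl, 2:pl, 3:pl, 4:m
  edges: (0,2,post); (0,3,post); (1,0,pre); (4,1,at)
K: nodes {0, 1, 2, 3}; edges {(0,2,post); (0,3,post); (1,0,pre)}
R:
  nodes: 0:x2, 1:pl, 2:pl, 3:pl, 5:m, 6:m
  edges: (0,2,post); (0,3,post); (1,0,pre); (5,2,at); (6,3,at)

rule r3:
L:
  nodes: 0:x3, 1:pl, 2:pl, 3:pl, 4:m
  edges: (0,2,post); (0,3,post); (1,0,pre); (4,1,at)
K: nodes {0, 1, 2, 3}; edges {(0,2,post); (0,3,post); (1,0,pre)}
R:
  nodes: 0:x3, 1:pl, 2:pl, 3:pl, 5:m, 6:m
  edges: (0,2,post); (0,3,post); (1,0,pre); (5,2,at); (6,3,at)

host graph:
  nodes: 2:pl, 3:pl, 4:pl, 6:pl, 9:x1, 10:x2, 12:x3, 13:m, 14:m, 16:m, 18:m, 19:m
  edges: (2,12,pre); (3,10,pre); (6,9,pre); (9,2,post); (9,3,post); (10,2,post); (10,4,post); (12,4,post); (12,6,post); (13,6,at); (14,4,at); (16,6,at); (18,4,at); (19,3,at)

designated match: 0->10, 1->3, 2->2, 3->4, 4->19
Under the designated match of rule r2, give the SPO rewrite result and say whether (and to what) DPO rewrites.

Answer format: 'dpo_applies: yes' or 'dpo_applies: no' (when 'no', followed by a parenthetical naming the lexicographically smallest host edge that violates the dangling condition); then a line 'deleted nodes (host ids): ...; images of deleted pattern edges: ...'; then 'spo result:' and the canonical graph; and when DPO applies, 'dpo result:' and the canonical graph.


dpo_applies: yes
deleted nodes (host ids): 19; images of deleted pattern edges: (19,3,at)
spo result:
nodes: 2:pl, 3:pl, 4:pl, 6:pl, 9:x1, 10:x2, 12:x3, 13:m, 14:m, 16:m, 18:m, 20:m, 21:m
edges: (2,12,pre); (3,10,pre); (6,9,pre); (9,2,post); (9,3,post); (10,2,post); (10,4,post); (12,4,post); (12,6,post); (13,6,at); (14,4,at); (16,6,at); (18,4,at); (20,2,at); (21,4,at)
dpo result:
nodes: 2:pl, 3:pl, 4:pl, 6:pl, 9:x1, 10:x2, 12:x3, 13:m, 14:m, 16:m, 18:m, 20:m, 21:m
edges: (2,12,pre); (3,10,pre); (6,9,pre); (9,2,post); (9,3,post); (10,2,post); (10,4,post); (12,4,post); (12,6,post); (13,6,at); (14,4,at); (16,6,at); (18,4,at); (20,2,at); (21,4,at)
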